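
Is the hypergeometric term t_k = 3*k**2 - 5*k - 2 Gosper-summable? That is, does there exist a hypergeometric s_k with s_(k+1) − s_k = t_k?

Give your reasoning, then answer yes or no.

Yes. s_k = k*(k**2 - 4*k + 1).

Compute t_(k+1)/t_k: get (3*k**2 + k - 4)/(3*k**2 - 5*k - 2).
Gosper form: A/B · C(k+1)/C(k) with A=1, B=1, C=k**2 - 5*k/3 - 2/3.
Set up (1)·f(k+1) − (1)·f(k) − (k**2 - 5*k/3 - 2/3) = 0.
Degrees (0,0,2) ⇒ d ≤ 3.
Coefficient equations give f(k) = k*(k**2 - 4*k + 1)/3.
R(k) = B(k−1)·f(k)/C(k) = k*(k**2 - 4*k + 1)/((k - 2)*(3*k + 1)); s_k = R·t_k = k*(k**2 - 4*k + 1).
Verify: 3*k**2 - 5*k - 2 matches t_k.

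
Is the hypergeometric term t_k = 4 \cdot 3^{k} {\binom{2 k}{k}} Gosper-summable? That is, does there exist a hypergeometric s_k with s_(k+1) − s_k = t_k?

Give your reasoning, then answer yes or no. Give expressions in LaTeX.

t_(k+1)/t_k = 6*(2*k + 1)/(k + 1).
Normal form (A,B,C) = (12*k + 6, k + 1, 1).
Set up (12*k + 6)·f(k+1) − (k)·f(k) − (1) = 0.
From deg A=1, deg B=1, deg C=0: d=-1.
deg f ≤ -1 is impossible — no certificate.

No — key equation has no polynomial f.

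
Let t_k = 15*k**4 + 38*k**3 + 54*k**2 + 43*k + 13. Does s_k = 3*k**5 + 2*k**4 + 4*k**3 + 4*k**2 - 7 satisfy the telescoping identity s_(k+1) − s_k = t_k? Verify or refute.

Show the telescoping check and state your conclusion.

Valid — Δs_k = t_k.

s_(k+1) = 3*k**5 + 17*k**4 + 42*k**3 + 58*k**2 + 43*k + 6
s_(k+1) − s_k = 15*k**4 + 38*k**3 + 54*k**2 + 43*k + 13
(s_(k+1) − s_k) − t_k = 0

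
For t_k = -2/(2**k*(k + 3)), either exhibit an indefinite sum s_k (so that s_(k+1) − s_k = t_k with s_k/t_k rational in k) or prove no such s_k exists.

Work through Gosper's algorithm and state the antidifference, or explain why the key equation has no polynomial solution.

r(k) = (k + 3)/(2*(k + 4)) after simplifying.
So A=k/2 + 3/2 and B=k + 4, with C=1.
f must satisfy (k/2 + 3/2)·f(k+1) − (k + 3)·f(k) = 1.
d = -1 from the (1,1,0) case.
d = -1 < 0 ⇒ no nonzero polynomial f; not summable.

none — t_k is not Gosper-summable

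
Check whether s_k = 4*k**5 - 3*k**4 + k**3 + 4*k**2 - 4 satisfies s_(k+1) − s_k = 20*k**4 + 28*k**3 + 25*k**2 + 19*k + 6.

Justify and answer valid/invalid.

valid (s_(k+1) − s_k reduces to t_k)

s_(k+1) = 4*k**5 + 17*k**4 + 29*k**3 + 29*k**2 + 19*k + 2
s_(k+1) − s_k = 20*k**4 + 28*k**3 + 25*k**2 + 19*k + 6
(s_(k+1) − s_k) − t_k = 0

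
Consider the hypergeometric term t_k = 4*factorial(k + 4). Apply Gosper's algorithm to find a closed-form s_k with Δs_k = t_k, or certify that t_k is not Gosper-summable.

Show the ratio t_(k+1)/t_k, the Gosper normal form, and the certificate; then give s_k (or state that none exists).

Ratio r(k) = k + 5.
A = k + 5, B = 1, C = 1.
Need (k + 5)·f(k+1) − (1)·f(k) = 1.
Bound: deg f ≤ -1.
deg f ≤ -1 is impossible — no certificate.

not Gosper-summable; s_k does not exist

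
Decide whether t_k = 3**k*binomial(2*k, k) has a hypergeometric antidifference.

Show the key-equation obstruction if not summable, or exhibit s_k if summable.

t_(k+1)/t_k = 6*(2*k + 1)/(k + 1).
Factor: A=12*k + 6; B=k + 1; C=1.
Solve (12*k + 6)·f(k+1) − (k)·f(k) = 1.
Degrees (1,1,0) ⇒ d ≤ -1.
d = -1 < 0 ⇒ no nonzero polynomial f; not summable.

No — negative degree bound, so no certificate f.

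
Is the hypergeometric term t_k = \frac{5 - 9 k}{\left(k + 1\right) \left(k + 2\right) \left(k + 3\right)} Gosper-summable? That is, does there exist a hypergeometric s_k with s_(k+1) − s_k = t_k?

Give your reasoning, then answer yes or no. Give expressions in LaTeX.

Ratio r(k) = (k + 1)*(9*k + 4)/((k + 4)*(9*k - 5)).
Take A(k)=k + 1, B(k)=k + 4, C(k)=k - 5/9.
Set up (k + 1)·f(k+1) − (k + 3)·f(k) − (k - 5/9) = 0.
deg f ≤ 2 (via 1,1,1).
Coefficient equations give f(k) = k*(k - 6)/9.
Certificate R = B(k−1)f/C = k*(k - 6)*(k + 3)/(9*k - 5) gives s_k = k*(6 - k)/((k + 1)*(k + 2)).
Δs = (5 - 9*k)/(k**3 + 6*k**2 + 11*k + 6), as required.

Yes. s_k = \frac{k \left(6 - k\right)}{\left(k + 1\right) \left(k + 2\right)}.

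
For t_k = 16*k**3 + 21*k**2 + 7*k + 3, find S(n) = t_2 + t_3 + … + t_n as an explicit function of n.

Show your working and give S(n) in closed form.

The ratio is (16*k**3 + 69*k**2 + 97*k + 47)/(16*k**3 + 21*k**2 + 7*k + 3).
A = 1, B = 1, C = k**3 + 21*k**2/16 + 7*k/16 + 3/16.
Solve (1)·f(k+1) − (1)·f(k) = k**3 + 21*k**2/16 + 7*k/16 + 3/16.
Degrees (0,0,3) ⇒ d ≤ 4.
Solving with deg f ≤ 4: f(k) = k*(4*k**3 - k**2 - 3*k + 3)/16.
R(k) = B(k−1)·f(k)/C(k) = k*(4*k**3 - k**2 - 3*k + 3)/(16*k**3 + 21*k**2 + 7*k + 3); s_k = R·t_k = k*(4*k**3 - k**2 - 3*k + 3).
Check: Δs_k = 16*k**3 + 21*k**2 + 7*k + 3. ✓
Telescope: S(n) = s_(n+1) − s_(2) = 4*n**4 + 15*n**3 + 18*n**2 + 10*n + 3 − (50) = 4*n**4 + 15*n**3 + 18*n**2 + 10*n - 47.

S(n) = 4*n**4 + 15*n**3 + 18*n**2 + 10*n - 47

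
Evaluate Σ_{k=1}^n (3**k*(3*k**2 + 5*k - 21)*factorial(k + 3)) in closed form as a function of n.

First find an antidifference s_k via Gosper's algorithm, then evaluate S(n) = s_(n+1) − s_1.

S(n) = 3*3**n*n*factorial(n + 4) - 6*3**n*factorial(n + 4) + 144

The ratio is 3*(3*k**3 + 23*k**2 + 31*k - 52)/(3*k**2 + 5*k - 21).
A = 3*k + 12, B = 1, C = k**2 + 5*k/3 - 7.
Solve (3*k + 12)·f(k+1) − (1)·f(k) = k**2 + 5*k/3 - 7.
From deg A=1, deg B=0, deg C=2: d=1.
Coefficient equations give f(k) = (k - 3)/3.
Certificate R = B(k−1)f/C = (k - 3)/(3*k**2 + 5*k - 21) gives s_k = 3**k*(k - 3)*factorial(k + 3).
s_(k+1) − s_k = 3**k*(3*k**2 + 5*k - 21)*factorial(k + 3) = t_k.
s_(n+1) = 3**(n + 1)*(n - 2)*factorial(n + 4) and s_(1) = -144, so S(n) = 3*3**n*n*factorial(n + 4) - 6*3**n*factorial(n + 4) + 144.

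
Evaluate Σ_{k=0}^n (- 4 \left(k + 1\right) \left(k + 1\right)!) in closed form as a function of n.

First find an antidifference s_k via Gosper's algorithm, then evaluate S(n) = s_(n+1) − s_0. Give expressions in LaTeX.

S(n) = 4 - 4 \left(n + 2\right)!

Step 1: r(k) = (k + 2)**2/(k + 1).
Normal form (A,B,C) = (k + 2, 1, k + 1).
Set up (k + 2)·f(k+1) − (1)·f(k) − (k + 1) = 0.
d = 0 from the (1,0,1) case.
Coefficient equations give f(k) = 1.
Then R = B(k−1)f/C = 1/(k + 1), so s_k = R(k)·t_k = -4*factorial(k + 1).
s_(k+1) − s_k = -4*(k + 1)*factorial(k + 1) = t_k.
Telescope: S(n) = s_(n+1) − s_(0) = -4*factorial(n + 2) − (-4) = 4 - 4*factorial(n + 2).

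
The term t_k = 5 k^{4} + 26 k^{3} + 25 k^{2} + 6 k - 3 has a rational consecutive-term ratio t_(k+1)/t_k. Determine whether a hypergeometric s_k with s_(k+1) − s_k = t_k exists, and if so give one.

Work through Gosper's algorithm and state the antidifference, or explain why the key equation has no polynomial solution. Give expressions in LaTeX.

Ratio r(k) = (5*k**4 + 46*k**3 + 133*k**2 + 154*k + 59)/(5*k**4 + 26*k**3 + 25*k**2 + 6*k - 3).
Take A(k)=1, B(k)=1, C(k)=k**4 + 26*k**3/5 + 5*k**2 + 6*k/5 - 3/5.
Solve (1)·f(k+1) − (1)·f(k) = k**4 + 26*k**3/5 + 5*k**2 + 6*k/5 - 3/5.
From deg A=0, deg B=0, deg C=4: d=5.
Match coefficients ⇒ f(k) = k*(k**4 + 4*k**3 - 3*k**2 - 3*k - 2)/5.
So s_k = (B(k−1)f/C)·t_k = (k*(k**4 + 4*k**3 - 3*k**2 - 3*k - 2)/(5*k**4 + 26*k**3 + 25*k**2 + 6*k - 3))·t_k = k*(k**4 + 4*k**3 - 3*k**2 - 3*k - 2).
s_(k+1) − s_k = 5*k**4 + 26*k**3 + 25*k**2 + 6*k - 3 = t_k.

s_k = k \left(k^{4} + 4 k^{3} - 3 k^{2} - 3 k - 2\right)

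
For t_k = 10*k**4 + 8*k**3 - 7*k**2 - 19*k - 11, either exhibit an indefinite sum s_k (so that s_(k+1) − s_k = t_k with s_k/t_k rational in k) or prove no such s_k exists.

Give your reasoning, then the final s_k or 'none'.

s_k = k*(2*k**4 - 3*k**3 - 3*k**2 - 4*k - 3)

t_(k+1)/t_k = (10*k**4 + 48*k**3 + 77*k**2 + 31*k - 19)/(10*k**4 + 8*k**3 - 7*k**2 - 19*k - 11).
Take A(k)=1, B(k)=1, C(k)=k**4 + 4*k**3/5 - 7*k**2/10 - 19*k/10 - 11/10.
Key eq: (1)·f(k+1) = (1)·f(k) + (k**4 + 4*k**3/5 - 7*k**2/10 - 19*k/10 - 11/10).
Bound: deg f ≤ 5.
A polynomial solution: f(k) = k*(2*k**4 - 3*k**3 - 3*k**2 - 4*k - 3)/10.
Then R = B(k−1)f/C = k*(2*k**4 - 3*k**3 - 3*k**2 - 4*k - 3)/(10*k**4 + 8*k**3 - 7*k**2 - 19*k - 11), so s_k = R(k)·t_k = k*(2*k**4 - 3*k**3 - 3*k**2 - 4*k - 3).
Check: Δs_k = 10*k**4 + 8*k**3 - 7*k**2 - 19*k - 11. ✓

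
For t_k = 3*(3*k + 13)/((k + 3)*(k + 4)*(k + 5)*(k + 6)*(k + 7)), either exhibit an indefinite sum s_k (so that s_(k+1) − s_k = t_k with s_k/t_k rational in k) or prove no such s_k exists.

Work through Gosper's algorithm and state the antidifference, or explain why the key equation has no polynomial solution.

The ratio is (k + 3)*(3*k + 16)/((k + 8)*(3*k + 13)).
Normal form (A,B,C) = (k + 3, k + 8, k + 13/3).
Need (k + 3)·f(k+1) − (k + 7)·f(k) = k + 13/3.
Bound: deg f ≤ 4.
A polynomial solution: f(k) = k*(k + 4)*(k**2 + 14*k + 63)/270.
Certificate R = B(k−1)f/C = k*(k + 4)*(k + 7)*(k**2 + 14*k + 63)/(90*(3*k + 13)) gives s_k = k*(k**2 + 14*k + 63)/(30*(k**3 + 14*k**2 + 63*k + 90)).
Δs = 3*(3*k + 13)/(k**5 + 25*k**4 + 245*k**3 + 1175*k**2 + 2754*k + 2520), as required.

s_k = k*(k**2 + 14*k + 63)/(30*(k**3 + 14*k**2 + 63*k + 90))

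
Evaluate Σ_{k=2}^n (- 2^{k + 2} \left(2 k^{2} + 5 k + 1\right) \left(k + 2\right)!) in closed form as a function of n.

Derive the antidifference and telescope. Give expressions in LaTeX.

r(k) = 2*(2*k**3 + 15*k**2 + 35*k + 24)/(2*k**2 + 5*k + 1) after simplifying.
Factor: A=2*k + 6; B=1; C=k**2 + 5*k/2 + 1/2.
Set up (2*k + 6)·f(k+1) − (1)·f(k) − (k**2 + 5*k/2 + 1/2) = 0.
d = 1 from the (1,0,2) case.
Solve for f: f(k) = (k - 1)/2 (degree 1 ≤ 1).
Then R = B(k−1)f/C = (k - 1)/(2*k**2 + 5*k + 1), so s_k = R(k)·t_k = -2**(k + 2)*(k - 1)*factorial(k + 2).
Δs = -2**(k + 2)*(2*k**2 + 5*k + 1)*factorial(k + 2), as required.
Telescope: S(n) = s_(n+1) − s_(2) = -2**(n + 3)*n*factorial(n + 3) − (-384) = -8*2**n*n*factorial(n + 3) + 384.

S(n) = - 8 \cdot 2^{n} n \left(n + 3\right)! + 384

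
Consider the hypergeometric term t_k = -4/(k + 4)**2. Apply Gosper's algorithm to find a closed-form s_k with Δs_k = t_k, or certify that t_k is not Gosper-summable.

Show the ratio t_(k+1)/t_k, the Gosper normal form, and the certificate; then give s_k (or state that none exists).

none — t_k is not Gosper-summable

r(k) = (k + 4)**2/(k + 5)**2 after simplifying.
A = k**2 + 8*k + 16, B = k**2 + 10*k + 25, C = 1.
f must satisfy (k**2 + 8*k + 16)·f(k+1) − (k**2 + 8*k + 16)·f(k) = 1.
From deg A=2, deg B=2, deg C=0: d=0.
f = c0 ⇒ A·f(k+1) − B(k−1)·f(k) − C = -1. The system {-1 = 0} is inconsistent; no antidifference.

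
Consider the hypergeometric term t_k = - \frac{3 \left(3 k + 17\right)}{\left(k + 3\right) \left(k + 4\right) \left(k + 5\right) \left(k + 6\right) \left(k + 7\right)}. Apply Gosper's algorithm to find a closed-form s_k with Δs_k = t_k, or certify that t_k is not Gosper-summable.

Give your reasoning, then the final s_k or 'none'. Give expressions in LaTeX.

s_k = \frac{k \left(- k^{2} - 13 k - 54\right)}{24 \left(k^{3} + 13 k^{2} + 54 k + 72\right)}

Ratio r(k) = (k + 3)*(3*k + 20)/((k + 8)*(3*k + 17)).
Gosper form: A/B · C(k+1)/C(k) with A=k + 3, B=k + 8, C=k + 17/3.
Key eq: (k + 3)·f(k+1) = (k + 7)·f(k) + (k + 17/3).
Degrees (1,1,1) ⇒ d ≤ 4.
A polynomial solution: f(k) = k*(k + 5)*(k**2 + 13*k + 54)/216.
Then R = B(k−1)f/C = k*(k + 5)*(k + 7)*(k**2 + 13*k + 54)/(72*(3*k + 17)), so s_k = R(k)·t_k = k*(-k**2 - 13*k - 54)/(24*(k**3 + 13*k**2 + 54*k + 72)).
Check: Δs_k = 3*(-3*k - 17)/(k**5 + 25*k**4 + 245*k**3 + 1175*k**2 + 2754*k + 2520). ✓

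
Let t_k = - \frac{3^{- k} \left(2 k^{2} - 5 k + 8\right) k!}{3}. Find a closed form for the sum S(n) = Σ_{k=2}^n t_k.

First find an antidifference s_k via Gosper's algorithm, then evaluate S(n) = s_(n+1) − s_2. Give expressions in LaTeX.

The ratio is (2*k**3 + k**2 + 4*k + 5)/(3*(2*k**2 - 5*k + 8)).
A = k/3 + 1/3, B = 1, C = k**2 - 5*k/2 + 4.
f must satisfy (k/3 + 1/3)·f(k+1) − (1)·f(k) = k**2 - 5*k/2 + 4.
Degrees (1,0,2) ⇒ d ≤ 1.
Solve for f: f(k) = 3*(2*k - 3)/2 (degree 1 ≤ 1).
Certificate R = B(k−1)f/C = 3*(2*k - 3)/(2*k**2 - 5*k + 8) gives s_k = -(2*k - 3)*factorial(k)/3**k.
Check: Δs_k = -(2*k**2 - 5*k + 8)*factorial(k)/(3*3**k). ✓
s_(n+1) = -3**(-n - 1)*(2*n - 1)*factorial(n + 1) and s_(2) = -2/9, so S(n) = 3**(-n - 2)*(2*3**n - 6*n**2*factorial(n) - 3*n*factorial(n) + 3*factorial(n)).

S(n) = 3^{- n - 2} \left(2 \cdot 3^{n} - 6 n^{2} n! - 3 n n! + 3 n!\right)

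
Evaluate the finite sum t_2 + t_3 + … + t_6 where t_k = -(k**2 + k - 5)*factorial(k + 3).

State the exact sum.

Step 1: r(k) = (k + 4)*(k + (k + 1)**2 - 4)/(k**2 + k - 5).
Take A(k)=k + 4, B(k)=1, C(k)=k**2 + k - 5.
Key eq: (k + 4)·f(k+1) = (1)·f(k) + (k**2 + k - 5).
Degrees (1,0,2) ⇒ d ≤ 1.
Coefficient equations give f(k) = k - 3.
Get s_k = R·t_k = -(k - 3)*factorial(k + 3) with R(k) = B(k−1)f(k)/C(k) = (k - 3)/(k**2 + k - 5).
Δs = -(k**2 + k - 5)*factorial(k + 3), as required.
Telescoping: Σ = s_(7) − s_(2) = -14515200 − (120) = -14515320.

Σ = -14515320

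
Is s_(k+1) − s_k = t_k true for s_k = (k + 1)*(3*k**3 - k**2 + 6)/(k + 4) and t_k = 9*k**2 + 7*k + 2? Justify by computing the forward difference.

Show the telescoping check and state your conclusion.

s_(k+1) = (k + 2)*(3*(k + 1)**3 - (k + 1)**2 + 6)/(k + 5)
s_(k+1) − s_k = (9*k**4 + 70*k**3 + 113*k**2 + 68*k + 34)/(k**2 + 9*k + 20)
(s_(k+1) − s_k) − t_k = 6*(-3*k**3 - 22*k**2 - 15*k - 1)/(k**2 + 9*k + 20)

Invalid: residual 6*(-3*k**3 - 22*k**2 - 15*k - 1)/(k**2 + 9*k + 20) ≠ 0.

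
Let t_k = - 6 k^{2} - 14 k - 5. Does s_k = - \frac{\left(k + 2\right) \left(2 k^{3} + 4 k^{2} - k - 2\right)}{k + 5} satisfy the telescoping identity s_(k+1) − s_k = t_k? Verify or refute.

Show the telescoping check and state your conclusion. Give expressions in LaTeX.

s_(k+1) = (k + 3)*(k - 2*(k + 1)**3 - 4*(k + 1)**2 + 3)/(k + 6)
s_(k+1) − s_k = (-6*k**4 - 68*k**3 - 219*k**2 - 247*k - 69)/(k**2 + 11*k + 30)
(s_(k+1) − s_k) − t_k = 3*(4*k**3 + 40*k**2 + 76*k + 27)/(k**2 + 11*k + 30)

Invalid: residual \frac{3 \left(4 k^{3} + 40 k^{2} + 76 k + 27\right)}{k^{2} + 11 k + 30} ≠ 0.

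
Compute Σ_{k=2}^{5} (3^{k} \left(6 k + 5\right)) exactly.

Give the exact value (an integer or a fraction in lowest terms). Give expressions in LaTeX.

Σ = 11628

r(k) = 3*(6*k + 11)/(6*k + 5) after simplifying.
Factor: A=3; B=1; C=k + 5/6.
f must satisfy (3)·f(k+1) − (1)·f(k) = k + 5/6.
d = 1 from the (0,0,1) case.
Solve for f: f(k) = (3*k - 2)/6 (degree 1 ≤ 1).
So s_k = (B(k−1)f/C)·t_k = ((3*k - 2)/(6*k + 5))·t_k = 3**k*(3*k - 2).
Verify: 3**k*(6*k + 5) matches t_k.
Σ_(k=2)^(5) t_k = s_(6) − s_(2) = 11664 − (36) = 11628.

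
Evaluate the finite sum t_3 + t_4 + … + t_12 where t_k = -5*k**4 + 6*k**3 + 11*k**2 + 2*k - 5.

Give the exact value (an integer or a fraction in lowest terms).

Ratio r(k) = (5*k**4 + 14*k**3 + k**2 - 22*k - 9)/(5*k**4 - 6*k**3 - 11*k**2 - 2*k + 5).
Normal form (A,B,C) = (1, 1, k**4 - 6*k**3/5 - 11*k**2/5 - 2*k/5 + 1).
Solve (1)·f(k+1) − (1)·f(k) = k**4 - 6*k**3/5 - 11*k**2/5 - 2*k/5 + 1.
From deg A=0, deg B=0, deg C=4: d=5.
Solving with deg f ≤ 5: f(k) = k*(k**4 - 4*k**3 + k**2 + 3*k + 4)/5.
So s_k = (B(k−1)f/C)·t_k = (k*(k**4 - 4*k**3 + k**2 + 3*k + 4)/(5*k**4 - 6*k**3 - 11*k**2 - 2*k + 5))·t_k = k*(-k**4 + 4*k**3 - k**2 - 3*k - 4).
Check: Δs_k = -5*k**4 + 6*k**3 + 11*k**2 + 2*k - 5. ✓
Sum = s_(13) − s_(3); s_(13) = -259805, s_(3) = 15 ⇒ -259820.

Σ = -259820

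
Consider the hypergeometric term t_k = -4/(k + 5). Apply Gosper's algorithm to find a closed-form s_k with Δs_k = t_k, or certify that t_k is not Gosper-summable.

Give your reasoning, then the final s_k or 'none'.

not Gosper-summable; s_k does not exist

Step 1: r(k) = (k + 5)/(k + 6).
Gosper form: A/B · C(k+1)/C(k) with A=k + 5, B=k + 6, C=1.
Set up (k + 5)·f(k+1) − (k + 5)·f(k) − (1) = 0.
Degrees (1,1,0) ⇒ d ≤ 0.
Write f(k) = c0. Then LHS − RHS = -1, requiring -1 = 0: contradictory. No certificate.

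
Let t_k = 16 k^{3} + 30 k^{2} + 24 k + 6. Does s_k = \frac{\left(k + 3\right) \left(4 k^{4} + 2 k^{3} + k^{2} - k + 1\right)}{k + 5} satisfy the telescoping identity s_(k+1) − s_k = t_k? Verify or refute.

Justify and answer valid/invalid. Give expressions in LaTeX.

Invalid: residual \frac{2 \left(- 12 k^{4} - 108 k^{3} - 173 k^{2} - 127 k - 29\right)}{k^{2} + 11 k + 30} ≠ 0.

s_(k+1) = (k + 4)*(-k + 4*(k + 1)**4 + 2*(k + 1)**3 + (k + 1)**2)/(k + 6)
s_(k+1) − s_k = 2*(8*k**5 + 91*k**4 + 309*k**3 + 412*k**2 + 266*k + 61)/(k**2 + 11*k + 30)
(s_(k+1) − s_k) − t_k = 2*(-12*k**4 - 108*k**3 - 173*k**2 - 127*k - 29)/(k**2 + 11*k + 30)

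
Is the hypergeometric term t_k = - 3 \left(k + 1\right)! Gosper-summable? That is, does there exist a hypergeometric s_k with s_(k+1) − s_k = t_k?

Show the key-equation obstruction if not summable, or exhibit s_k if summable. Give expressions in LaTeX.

Ratio r(k) = k + 2.
Gosper form: A/B · C(k+1)/C(k) with A=k + 2, B=1, C=1.
Need (k + 2)·f(k+1) − (1)·f(k) = 1.
Bound: deg f ≤ -1.
Negative degree bound (-1): no f exists, t_k not Gosper-summable.

No — key equation has no polynomial f.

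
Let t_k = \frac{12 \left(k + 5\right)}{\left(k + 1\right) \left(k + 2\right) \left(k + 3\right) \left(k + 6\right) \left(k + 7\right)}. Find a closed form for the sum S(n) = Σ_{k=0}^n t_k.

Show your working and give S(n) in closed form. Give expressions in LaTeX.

S(n) = \frac{n^{3} + 12 n^{2} + 41 n + 30}{3 \left(n^{3} + 12 n^{2} + 41 n + 42\right)}

r(k) = (k + 1)*(k + 6)**2/((k + 4)*(k + 5)*(k + 8)) after simplifying.
Factor: A=k + 1; B=k + 8; C=k**3 + 14*k**2 + 65*k + 100.
f must satisfy (k + 1)·f(k+1) − (k + 7)·f(k) = k**3 + 14*k**2 + 65*k + 100.
From deg A=1, deg B=1, deg C=3: d=6.
Coefficient equations give f(k) = k*(k + 3)*(k + 4)**2*(k + 5)**2/36.
Certificate R = B(k−1)f/C = k*(k + 3)*(k + 4)*(k + 7)/36 gives s_k = k*(k**2 + 9*k + 20)/(3*(k**3 + 9*k**2 + 20*k + 12)).
Δs = 12*(k + 5)/(k**5 + 19*k**4 + 131*k**3 + 401*k**2 + 540*k + 252), as required.
s_(n+1) = (n**3 + 12*n**2 + 41*n + 30)/(3*(n**3 + 12*n**2 + 41*n + 42)) and s_(0) = 0, so S(n) = (n**3 + 12*n**2 + 41*n + 30)/(3*(n**3 + 12*n**2 + 41*n + 42)).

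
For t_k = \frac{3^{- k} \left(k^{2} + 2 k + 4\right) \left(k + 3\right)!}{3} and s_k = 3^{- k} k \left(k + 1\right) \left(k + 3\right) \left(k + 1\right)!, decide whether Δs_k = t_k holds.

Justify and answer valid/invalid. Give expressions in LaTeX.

Invalid: residual - \frac{3^{- k} \left(k^{3} + 4 k^{2} + 5 k + 8\right) \left(k + 1\right)!}{3} ≠ 0.

s_(k+1) = (k + 1)*(k + 2)*(k + 4)*factorial(k + 2)/(3*3**k)
s_(k+1) − s_k = (k + 1)*(k**3 + 5*k**2 + 11*k + 16)*factorial(k + 1)/(3*3**k)
(s_(k+1) − s_k) − t_k = -(k**3 + 4*k**2 + 5*k + 8)*factorial(k + 1)/(3*3**k)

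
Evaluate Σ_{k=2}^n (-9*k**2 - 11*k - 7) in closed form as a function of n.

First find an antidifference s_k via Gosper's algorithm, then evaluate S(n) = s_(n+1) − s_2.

The ratio is (9*k**2 + 29*k + 27)/(9*k**2 + 11*k + 7).
Factor: A=1; B=1; C=k**2 + 11*k/9 + 7/9.
Set up (1)·f(k+1) − (1)·f(k) − (k**2 + 11*k/9 + 7/9) = 0.
Degrees (0,0,2) ⇒ d ≤ 3.
Match coefficients ⇒ f(k) = k*(3*k**2 + k + 3)/9.
Then R = B(k−1)f/C = k*(3*k**2 + k + 3)/(9*k**2 + 11*k + 7), so s_k = R(k)·t_k = k*(-3*k**2 - k - 3).
Verify: -9*k**2 - 11*k - 7 matches t_k.
Evaluate: s_(n+1) = -3*n**3 - 10*n**2 - 14*n - 7; subtract s_(2) = -34 ⇒ S(n) = -3*n**3 - 10*n**2 - 14*n + 27.

S(n) = -3*n**3 - 10*n**2 - 14*n + 27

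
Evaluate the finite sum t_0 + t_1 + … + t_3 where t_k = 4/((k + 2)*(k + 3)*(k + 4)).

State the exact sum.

Σ = 2/7

Step 1: r(k) = (k + 2)/(k + 5).
Factor: A=k + 2; B=k + 5; C=1.
Solve (k + 2)·f(k+1) − (k + 4)·f(k) = 1.
Degrees (1,1,0) ⇒ d ≤ 2.
Solving with deg f ≤ 2: f(k) = k*(k + 5)/12.
Certificate R = B(k−1)f/C = k*(k + 4)*(k + 5)/12 gives s_k = k*(k + 5)/(3*(k + 2)*(k + 3)).
Verify: 4/(k**3 + 9*k**2 + 26*k + 24) matches t_k.
Sum = s_(4) − s_(0); s_(4) = 2/7, s_(0) = 0 ⇒ 2/7.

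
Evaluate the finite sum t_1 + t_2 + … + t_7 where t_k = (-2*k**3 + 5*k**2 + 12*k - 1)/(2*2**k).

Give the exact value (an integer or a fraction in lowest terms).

Σ = 37/8

Ratio r(k) = (2*k**3 + k**2 - 16*k - 14)/(2*(2*k**3 - 5*k**2 - 12*k + 1)).
Normal form (A,B,C) = (1/2, 1, k**3 - 5*k**2/2 - 6*k + 1/2).
Need (1/2)·f(k+1) − (1)·f(k) = k**3 - 5*k**2/2 - 6*k + 1/2.
From deg A=0, deg B=0, deg C=3: d=3.
Solve for f: f(k) = -k*(2*k**2 + k - 4) (degree 3 ≤ 3).
R(k) = B(k−1)·f(k)/C(k) = -2*k*(2*k**2 + k - 4)/(2*k**3 - 5*k**2 - 12*k + 1); s_k = R·t_k = k*(2*k**2 + k - 4)/2**k.
Check: Δs_k = (-2*k**3 + 5*k**2 + 12*k - 1)/(2*2**k). ✓
Σ_(k=1)^(7) t_k = s_(8) − s_(1) = 33/8 − (-1/2) = 37/8.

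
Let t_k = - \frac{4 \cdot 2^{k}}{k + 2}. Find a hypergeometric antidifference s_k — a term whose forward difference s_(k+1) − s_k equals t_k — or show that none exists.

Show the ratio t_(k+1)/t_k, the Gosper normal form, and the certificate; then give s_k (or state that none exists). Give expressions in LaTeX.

t_(k+1)/t_k = 2*(k + 2)/(k + 3).
Gosper form: A/B · C(k+1)/C(k) with A=2*k + 4, B=k + 3, C=1.
Solve (2*k + 4)·f(k+1) − (k + 2)·f(k) = 1.
Bound: deg f ≤ -1.
Bound -1 < 0, so the key equation has no polynomial solution.

not Gosper-summable; s_k does not exist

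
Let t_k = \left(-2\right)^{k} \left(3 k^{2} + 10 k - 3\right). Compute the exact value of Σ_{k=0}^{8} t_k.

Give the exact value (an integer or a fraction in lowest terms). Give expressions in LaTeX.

The ratio is 2*(-3*k**2 - 16*k - 10)/(3*k**2 + 10*k - 3).
Factor: A=-2; B=1; C=k**2 + 10*k/3 - 1.
Solve (-2)·f(k+1) − (1)·f(k) = k**2 + 10*k/3 - 1.
Degrees (0,0,2) ⇒ d ≤ 2.
Solve for f: f(k) = -(k - 1)*(k + 3)/3 (degree 2 ≤ 2).
R(k) = B(k−1)·f(k)/C(k) = -(k - 1)*(k + 3)/(3*k**2 + 10*k - 3); s_k = R·t_k = (-2)**k*(-k**2 - 2*k + 3).
Verify: (-2)**k*(3*k**2 + 10*k - 3) matches t_k.
Σ_(k=0)^(8) t_k = s_(9) − s_(0) = 49152 − (3) = 49149.

Σ = 49149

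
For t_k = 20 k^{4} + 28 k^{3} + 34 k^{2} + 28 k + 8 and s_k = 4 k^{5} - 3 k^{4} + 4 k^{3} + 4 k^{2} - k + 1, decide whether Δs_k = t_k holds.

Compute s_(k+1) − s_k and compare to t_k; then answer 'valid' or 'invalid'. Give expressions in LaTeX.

s_(k+1) = 4*k**5 + 17*k**4 + 32*k**3 + 38*k**2 + 27*k + 9
s_(k+1) − s_k = 20*k**4 + 28*k**3 + 34*k**2 + 28*k + 8
(s_(k+1) − s_k) − t_k = 0

valid (s_(k+1) − s_k reduces to t_k)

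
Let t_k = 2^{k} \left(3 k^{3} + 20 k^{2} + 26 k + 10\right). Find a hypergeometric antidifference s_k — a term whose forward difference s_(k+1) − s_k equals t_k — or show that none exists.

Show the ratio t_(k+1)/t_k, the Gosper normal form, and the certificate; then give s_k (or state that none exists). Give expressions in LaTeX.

The ratio is 2*(3*k**3 + 29*k**2 + 75*k + 59)/(3*k**3 + 20*k**2 + 26*k + 10).
A = 2, B = 1, C = k**3 + 20*k**2/3 + 26*k/3 + 10/3.
f must satisfy (2)·f(k+1) − (1)·f(k) = k**3 + 20*k**2/3 + 26*k/3 + 10/3.
d = 3 from the (0,0,3) case.
Coefficient equations give f(k) = k**2*(3*k + 2)/3.
R(k) = B(k−1)·f(k)/C(k) = k**2*(3*k + 2)/(3*k**3 + 20*k**2 + 26*k + 10); s_k = R·t_k = 2**k*k**2*(3*k + 2).
Δs = 2**k*(3*k**3 + 20*k**2 + 26*k + 10), as required.

s_k = 2^{k} k^{2} \left(3 k + 2\right)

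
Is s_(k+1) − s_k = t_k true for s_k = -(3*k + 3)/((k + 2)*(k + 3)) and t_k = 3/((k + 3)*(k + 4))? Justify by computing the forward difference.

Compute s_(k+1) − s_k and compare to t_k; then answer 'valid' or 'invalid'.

s_(k+1) = 3*(-k - 2)/((k + 3)*(k + 4))
s_(k+1) − s_k = 3*k/(k**3 + 9*k**2 + 26*k + 24)
(s_(k+1) − s_k) − t_k = -6/(k**3 + 9*k**2 + 26*k + 24)

Invalid: residual -6/(k**3 + 9*k**2 + 26*k + 24) ≠ 0.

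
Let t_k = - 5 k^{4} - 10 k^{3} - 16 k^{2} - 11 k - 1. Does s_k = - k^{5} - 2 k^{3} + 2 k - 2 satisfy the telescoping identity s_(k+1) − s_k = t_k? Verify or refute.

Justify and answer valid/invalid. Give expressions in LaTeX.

valid; difference matches t_k

s_(k+1) = 2*k - (k + 1)**5 - 2*(k + 1)**3
s_(k+1) − s_k = k**5 + 2*k**3 - (k + 1)**5 - 2*(k + 1)**3 + 2
(s_(k+1) − s_k) − t_k = 0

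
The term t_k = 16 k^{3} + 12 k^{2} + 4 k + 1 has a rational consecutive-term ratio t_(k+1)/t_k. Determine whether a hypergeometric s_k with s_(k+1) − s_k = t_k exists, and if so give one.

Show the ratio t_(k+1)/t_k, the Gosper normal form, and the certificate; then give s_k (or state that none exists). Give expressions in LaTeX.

s_k = 4 k^{4} - 4 k^{3} + k

t_(k+1)/t_k = (16*k**3 + 60*k**2 + 76*k + 33)/(16*k**3 + 12*k**2 + 4*k + 1).
Factor: A=1; B=1; C=k**3 + 3*k**2/4 + k/4 + 1/16.
Key eq: (1)·f(k+1) = (1)·f(k) + (k**3 + 3*k**2/4 + k/4 + 1/16).
Degrees (0,0,3) ⇒ d ≤ 4.
Solving with deg f ≤ 4: f(k) = k*(4*k**3 - 4*k**2 + 1)/16.
Certificate R = B(k−1)f/C = k*(4*k**3 - 4*k**2 + 1)/((2*k + 1)*(8*k**2 + 2*k + 1)) gives s_k = 4*k**4 - 4*k**3 + k.
Check: Δs_k = 16*k**3 + 12*k**2 + 4*k + 1. ✓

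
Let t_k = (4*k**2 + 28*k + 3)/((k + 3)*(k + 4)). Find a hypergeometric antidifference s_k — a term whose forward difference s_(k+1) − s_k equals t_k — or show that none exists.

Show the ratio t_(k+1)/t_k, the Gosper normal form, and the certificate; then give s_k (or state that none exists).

s_k = k*(4*k - 3)/(k + 3)

Ratio r(k) = (k + 3)*(28*k + 4*(k + 1)**2 + 31)/((k + 5)*(4*k**2 + 28*k + 3)).
So A=k + 3 and B=k + 5, with C=k**2 + 7*k + 3/4.
Set up (k + 3)·f(k+1) − (k + 4)·f(k) − (k**2 + 7*k + 3/4) = 0.
deg f ≤ 2 (via 1,1,2).
Match coefficients ⇒ f(k) = k*(4*k - 3)/4.
So s_k = (B(k−1)f/C)·t_k = (k*(k + 4)*(4*k - 3)/(4*k**2 + 28*k + 3))·t_k = k*(4*k - 3)/(k + 3).
Check: Δs_k = (4*k**2 + 28*k + 3)/(k**2 + 7*k + 12). ✓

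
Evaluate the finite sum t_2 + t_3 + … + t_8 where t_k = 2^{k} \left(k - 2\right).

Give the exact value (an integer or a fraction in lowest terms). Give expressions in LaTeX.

The ratio is 2*(k - 1)/(k - 2).
A = 2, B = 1, C = k - 2.
f must satisfy (2)·f(k+1) − (1)·f(k) = k - 2.
From deg A=0, deg B=0, deg C=1: d=1.
Coefficient equations give f(k) = k - 4.
Get s_k = R·t_k = 2**k*(k - 4) with R(k) = B(k−1)f(k)/C(k) = (k - 4)/(k - 2).
Check: Δs_k = 2**k*(k - 2). ✓
Σ_(k=2)^(8) t_k = s_(9) − s_(2) = 2560 − (-8) = 2568.

Σ = 2568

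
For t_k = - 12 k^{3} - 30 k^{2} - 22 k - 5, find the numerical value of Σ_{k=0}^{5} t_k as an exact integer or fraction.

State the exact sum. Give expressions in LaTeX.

Compute t_(k+1)/t_k: get (12*k**3 + 66*k**2 + 118*k + 69)/(12*k**3 + 30*k**2 + 22*k + 5).
Factor: A=1; B=1; C=k**3 + 5*k**2/2 + 11*k/6 + 5/12.
Set up (1)·f(k+1) − (1)·f(k) − (k**3 + 5*k**2/2 + 11*k/6 + 5/12) = 0.
Degrees (0,0,3) ⇒ d ≤ 4.
Solve for f: f(k) = k*(3*k**3 + 4*k**2 - k - 1)/12 (degree 4 ≤ 4).
Get s_k = R·t_k = k*(-3*k**3 - 4*k**2 + k + 1) with R(k) = B(k−1)f(k)/C(k) = k*(3*k**3 + 4*k**2 - k - 1)/((2*k + 1)*(6*k**2 + 12*k + 5)).
Δs = -12*k**3 - 30*k**2 - 22*k - 5, as required.
Sum = s_(6) − s_(0); s_(6) = -4710, s_(0) = 0 ⇒ -4710.

Σ = -4710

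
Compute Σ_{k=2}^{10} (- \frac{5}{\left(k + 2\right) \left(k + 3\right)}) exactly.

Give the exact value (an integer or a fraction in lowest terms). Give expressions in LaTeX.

Step 1: r(k) = (k + 2)/(k + 4).
So A=k + 2 and B=k + 4, with C=1.
Need (k + 2)·f(k+1) − (k + 3)·f(k) = 1.
Bound: deg f ≤ 1.
Coefficient equations give f(k) = k/2.
Get s_k = R·t_k = -5*k/(2*k + 4) with R(k) = B(k−1)f(k)/C(k) = k*(k + 3)/2.
Δs = -5/(k**2 + 5*k + 6), as required.
Evaluate s at k=11 and k=2: -55/26 and -5/4; difference -45/52.

Σ = -45/52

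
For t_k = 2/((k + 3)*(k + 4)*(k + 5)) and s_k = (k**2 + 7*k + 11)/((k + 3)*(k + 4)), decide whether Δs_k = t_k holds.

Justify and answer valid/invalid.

Valid: the claim telescopes to t_k.

s_(k+1) = (7*k + (k + 1)**2 + 18)/((k + 4)*(k + 5))
s_(k+1) − s_k = 2/(k**3 + 12*k**2 + 47*k + 60)
(s_(k+1) − s_k) − t_k = 0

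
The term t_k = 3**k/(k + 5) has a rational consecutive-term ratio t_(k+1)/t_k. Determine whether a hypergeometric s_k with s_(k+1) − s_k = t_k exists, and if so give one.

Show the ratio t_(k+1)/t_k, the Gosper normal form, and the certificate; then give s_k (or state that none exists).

The ratio is 3*(k + 5)/(k + 6).
Take A(k)=3*k + 15, B(k)=k + 6, C(k)=1.
Solve (3*k + 15)·f(k+1) − (k + 5)·f(k) = 1.
From deg A=1, deg B=1, deg C=0: d=-1.
Bound -1 < 0, so the key equation has no polynomial solution.

no hypergeometric antidifference exists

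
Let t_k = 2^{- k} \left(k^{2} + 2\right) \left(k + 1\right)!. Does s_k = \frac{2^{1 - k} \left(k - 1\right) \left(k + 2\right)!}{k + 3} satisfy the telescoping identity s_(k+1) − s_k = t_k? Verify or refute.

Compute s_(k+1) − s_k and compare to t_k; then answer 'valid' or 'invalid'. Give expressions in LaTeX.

Invalid: residual - \frac{2^{- k} \left(k^{3} + 3 k^{2} + 8\right) \left(k + 1\right)!}{\left(k + 3\right) \left(k + 4\right)} ≠ 0.

s_(k+1) = k*factorial(k + 3)/(2**k*(k + 4))
s_(k+1) − s_k = (k**3 + 4*k**2 + 3*k + 8)*factorial(k + 2)/(2**k*(k + 3)*(k + 4))
(s_(k+1) − s_k) − t_k = -(k**3 + 3*k**2 + 8)*factorial(k + 1)/(2**k*(k + 3)*(k + 4))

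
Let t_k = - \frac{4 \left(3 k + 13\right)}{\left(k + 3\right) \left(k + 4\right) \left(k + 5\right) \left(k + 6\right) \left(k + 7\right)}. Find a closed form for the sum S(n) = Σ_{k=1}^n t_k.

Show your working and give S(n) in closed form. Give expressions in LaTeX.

Step 1: r(k) = (k + 3)*(3*k + 16)/((k + 8)*(3*k + 13)).
Normal form (A,B,C) = (k + 3, k + 8, k + 13/3).
Need (k + 3)·f(k+1) − (k + 7)·f(k) = k + 13/3.
Bound: deg f ≤ 4.
Match coefficients ⇒ f(k) = k*(k + 4)*(k**2 + 14*k + 63)/270.
R(k) = B(k−1)·f(k)/C(k) = k*(k + 4)*(k + 7)*(k**2 + 14*k + 63)/(90*(3*k + 13)); s_k = R·t_k = 2*k*(-k**2 - 14*k - 63)/(45*(k**3 + 14*k**2 + 63*k + 90)).
Verify: 4*(-3*k - 13)/(k**5 + 25*k**4 + 245*k**3 + 1175*k**2 + 2754*k + 2520) matches t_k.
s_(n+1) = 2*(-n**3 - 17*n**2 - 94*n - 78)/(45*(n**3 + 17*n**2 + 94*n + 168)) and s_(1) = -13/630, so S(n) = n*(-n**2 - 17*n - 94)/(42*(n**3 + 17*n**2 + 94*n + 168)).

S(n) = \frac{n \left(- n^{2} - 17 n - 94\right)}{42 \left(n^{3} + 17 n^{2} + 94 n + 168\right)}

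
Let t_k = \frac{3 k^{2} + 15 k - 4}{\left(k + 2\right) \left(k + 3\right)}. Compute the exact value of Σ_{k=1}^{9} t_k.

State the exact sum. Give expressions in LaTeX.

Σ = 43/2

r(k) = (k + 2)*(15*k + 3*(k + 1)**2 + 11)/((k + 4)*(3*k**2 + 15*k - 4)) after simplifying.
Factor: A=k + 2; B=k + 4; C=k**2 + 5*k - 4/3.
Key eq: (k + 2)·f(k+1) = (k + 3)·f(k) + (k**2 + 5*k - 4/3).
From deg A=1, deg B=1, deg C=2: d=2.
Solving with deg f ≤ 2: f(k) = k*(3*k - 5)/3.
So s_k = (B(k−1)f/C)·t_k = (k*(k + 3)*(3*k - 5)/(3*k**2 + 15*k - 4))·t_k = k*(3*k - 5)/(k + 2).
Verify: (3*k**2 + 15*k - 4)/(k**2 + 5*k + 6) matches t_k.
Telescoping: Σ = s_(10) − s_(1) = 125/6 − (-2/3) = 43/2.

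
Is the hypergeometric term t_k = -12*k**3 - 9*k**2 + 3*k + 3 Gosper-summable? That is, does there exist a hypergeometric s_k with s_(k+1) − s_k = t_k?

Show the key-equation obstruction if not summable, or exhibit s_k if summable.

Yes. s_k = 3*k**2*(-k**2 + k + 1).

r(k) = (4*k**3 + 15*k**2 + 17*k + 5)/(4*k**3 + 3*k**2 - k - 1) after simplifying.
So A=1 and B=1, with C=k**3 + 3*k**2/4 - k/4 - 1/4.
Set up (1)·f(k+1) − (1)·f(k) − (k**3 + 3*k**2/4 - k/4 - 1/4) = 0.
Bound: deg f ≤ 4.
A polynomial solution: f(k) = k**2*(k**2 - k - 1)/4.
So s_k = (B(k−1)f/C)·t_k = (k**2*(k**2 - k - 1)/(4*k**3 + 3*k**2 - k - 1))·t_k = 3*k**2*(-k**2 + k + 1).
s_(k+1) − s_k = -12*k**3 - 9*k**2 + 3*k + 3 = t_k.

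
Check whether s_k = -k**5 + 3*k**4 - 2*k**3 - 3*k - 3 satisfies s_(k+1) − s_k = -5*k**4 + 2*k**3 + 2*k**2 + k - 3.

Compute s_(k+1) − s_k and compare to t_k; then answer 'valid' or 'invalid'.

s_(k+1) = -k**5 - 2*k**4 + 2*k**2 - 2*k - 6
s_(k+1) − s_k = -5*k**4 + 2*k**3 + 2*k**2 + k - 3
(s_(k+1) − s_k) − t_k = 0

Valid — Δs_k = t_k.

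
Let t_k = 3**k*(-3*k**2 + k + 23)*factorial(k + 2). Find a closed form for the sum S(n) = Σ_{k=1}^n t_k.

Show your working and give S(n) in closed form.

S(n) = -3*3**n*n*factorial(n + 3) + 9*3**n*factorial(n + 3) - 54

Ratio r(k) = 3*(k + 3)*(k - 3*(k + 1)**2 + 24)/(-3*k**2 + k + 23).
Gosper form: A/B · C(k+1)/C(k) with A=3*k + 9, B=1, C=k**2 - k/3 - 23/3.
Solve (3*k + 9)·f(k+1) − (1)·f(k) = k**2 - k/3 - 23/3.
d = 1 from the (1,0,2) case.
Match coefficients ⇒ f(k) = (k - 4)/3.
Then R = B(k−1)f/C = (k - 4)/(3*k**2 - k - 23), so s_k = R(k)·t_k = -3**k*(k - 4)*factorial(k + 2).
Check: Δs_k = 3**k*(-3*k**2 + k + 23)*factorial(k + 2). ✓
Evaluate: s_(n+1) = -3**(n + 1)*(n - 3)*factorial(n + 3); subtract s_(1) = 54 ⇒ S(n) = -3*3**n*n*factorial(n + 3) + 9*3**n*factorial(n + 3) - 54.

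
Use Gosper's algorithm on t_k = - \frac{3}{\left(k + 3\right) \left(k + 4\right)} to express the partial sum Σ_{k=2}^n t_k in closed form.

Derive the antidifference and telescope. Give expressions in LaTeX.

S(n) = \frac{3 \left(1 - n\right)}{5 \left(n + 4\right)}

The ratio is (k + 3)/(k + 5).
Gosper form: A/B · C(k+1)/C(k) with A=k + 3, B=k + 5, C=1.
Key eq: (k + 3)·f(k+1) = (k + 4)·f(k) + (1).
d = 1 from the (1,1,0) case.
Solving with deg f ≤ 1: f(k) = k/3.
So s_k = (B(k−1)f/C)·t_k = (k*(k + 4)/3)·t_k = -k/(k + 3).
s_(k+1) − s_k = -3/(k**2 + 7*k + 12) = t_k.
Telescope: S(n) = s_(n+1) − s_(2) = (-n - 1)/(n + 4) − (-2/5) = 3*(1 - n)/(5*(n + 4)).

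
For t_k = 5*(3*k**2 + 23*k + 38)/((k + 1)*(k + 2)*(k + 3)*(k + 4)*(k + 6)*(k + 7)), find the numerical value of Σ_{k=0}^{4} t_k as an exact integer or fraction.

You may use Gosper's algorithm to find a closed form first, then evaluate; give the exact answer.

Step 1: r(k) = (k + 1)*(k + 6)*(23*k + 3*(k + 1)**2 + 61)/((k + 5)*(k + 8)*(3*k**2 + 23*k + 38)).
Gosper form: A/B · C(k+1)/C(k) with A=k + 1, B=k + 8, C=k**3 + 38*k**2/3 + 51*k + 190/3.
Solve (k + 1)·f(k+1) − (k + 7)·f(k) = k**3 + 38*k**2/3 + 51*k + 190/3.
Degrees (1,1,3) ⇒ d ≤ 6.
Coefficient equations give f(k) = k*(k + 2)*(k + 4)*(k + 5)*(k**2 + 10*k + 27)/54.
So s_k = (B(k−1)f/C)·t_k = (k*(k + 2)*(k + 4)*(k + 7)*(k**2 + 10*k + 27)/(18*(3*k**2 + 23*k + 38)))·t_k = 5*k*(k**2 + 10*k + 27)/(18*(k**3 + 10*k**2 + 27*k + 18)).
Check: Δs_k = 5*(3*k**2 + 23*k + 38)/(k**6 + 23*k**5 + 207*k**4 + 925*k**3 + 2144*k**2 + 2412*k + 1008). ✓
Evaluate s at k=5 and k=0: 425/1584 and 0; difference 425/1584.

Σ = 425/1584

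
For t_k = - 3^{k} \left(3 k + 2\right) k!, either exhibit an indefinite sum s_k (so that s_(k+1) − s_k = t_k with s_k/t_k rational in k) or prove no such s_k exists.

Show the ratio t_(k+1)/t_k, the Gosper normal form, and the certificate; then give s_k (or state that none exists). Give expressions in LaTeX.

s_k = - 3^{k} k!

The ratio is 3*(k + 1)*(3*k + 5)/(3*k + 2).
Gosper form: A/B · C(k+1)/C(k) with A=3*k + 3, B=1, C=k + 2/3.
Key eq: (3*k + 3)·f(k+1) = (1)·f(k) + (k + 2/3).
From deg A=1, deg B=0, deg C=1: d=0.
Match coefficients ⇒ f(k) = 1/3.
R(k) = B(k−1)·f(k)/C(k) = 1/(3*k + 2); s_k = R·t_k = -3**k*factorial(k).
Verify: -3**k*(3*k + 2)*factorial(k) matches t_k.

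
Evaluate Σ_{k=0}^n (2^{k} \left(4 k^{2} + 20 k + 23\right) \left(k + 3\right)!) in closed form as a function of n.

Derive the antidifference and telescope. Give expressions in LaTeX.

Step 1: r(k) = 2*(4*k**3 + 44*k**2 + 159*k + 188)/(4*k**2 + 20*k + 23).
Take A(k)=2*k + 8, B(k)=1, C(k)=k**2 + 5*k + 23/4.
Set up (2*k + 8)·f(k+1) − (1)·f(k) − (k**2 + 5*k + 23/4) = 0.
Degrees (1,0,2) ⇒ d ≤ 1.
Solve for f: f(k) = (2*k + 1)/4 (degree 1 ≤ 1).
Then R = B(k−1)f/C = (2*k + 1)/(4*k**2 + 20*k + 23), so s_k = R(k)·t_k = 2**k*(2*k + 1)*factorial(k + 3).
Check: Δs_k = 2**k*(4*k**2 + 20*k + 23)*factorial(k + 3). ✓
Σ_(k=0)^n t_k = s_(n+1) − s_(0) = (2**(n + 1)*(2*n + 3)*factorial(n + 4)) − (6), i.e. 4*2**n*n*factorial(n + 4) + 6*2**n*factorial(n + 4) - 6.

S(n) = 4 \cdot 2^{n} n \left(n + 4\right)! + 6 \cdot 2^{n} \left(n + 4\right)! - 6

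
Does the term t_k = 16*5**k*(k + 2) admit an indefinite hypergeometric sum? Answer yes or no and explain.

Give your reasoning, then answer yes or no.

The ratio is 5*(k + 3)/(k + 2).
So A=5 and B=1, with C=k + 2.
f must satisfy (5)·f(k+1) − (1)·f(k) = k + 2.
d = 1 from the (0,0,1) case.
Solving with deg f ≤ 1: f(k) = (4*k + 3)/16.
Get s_k = R·t_k = 5**k*(4*k + 3) with R(k) = B(k−1)f(k)/C(k) = (4*k + 3)/(16*(k + 2)).
s_(k+1) − s_k = 16*5**k*(k + 2) = t_k.

Yes. s_k = 5**k*(4*k + 3).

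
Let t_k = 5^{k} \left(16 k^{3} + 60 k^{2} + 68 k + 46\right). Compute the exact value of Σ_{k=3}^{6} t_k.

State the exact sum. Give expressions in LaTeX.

Σ = 108579000

r(k) = 5*(8*k**3 + 54*k**2 + 118*k + 95)/(8*k**3 + 30*k**2 + 34*k + 23) after simplifying.
Normal form (A,B,C) = (5, 1, k**3 + 15*k**2/4 + 17*k/4 + 23/8).
Set up (5)·f(k+1) − (1)·f(k) − (k**3 + 15*k**2/4 + 17*k/4 + 23/8) = 0.
From deg A=0, deg B=0, deg C=3: d=3.
Coefficient equations give f(k) = (2*k**3 + k + 2)/8.
Then R = B(k−1)f/C = (2*k**3 + k + 2)/(8*k**3 + 30*k**2 + 34*k + 23), so s_k = R(k)·t_k = 2*5**k*(2*k**3 + k + 2).
Verify: 5**k*(16*k**3 + 60*k**2 + 68*k + 46) matches t_k.
Telescoping: Σ = s_(7) − s_(3) = 108593750 − (14750) = 108579000.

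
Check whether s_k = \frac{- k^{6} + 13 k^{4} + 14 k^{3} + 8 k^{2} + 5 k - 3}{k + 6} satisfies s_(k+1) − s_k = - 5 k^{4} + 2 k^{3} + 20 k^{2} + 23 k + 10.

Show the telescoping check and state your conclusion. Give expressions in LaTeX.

s_(k+1) = (-k**6 - 6*k**5 - 2*k**4 + 46*k**3 + 113*k**2 + 109*k + 36)/(k + 7)
s_(k+1) − s_k = (-5*k**6 - 51*k**5 - 71*k**4 + 283*k**3 + 726*k**2 + 658*k + 237)/(k**2 + 13*k + 42)
(s_(k+1) − s_k) − t_k = 3*(4*k**5 + 31*k**4 - 28*k**3 - 141*k**2 - 146*k - 61)/(k**2 + 13*k + 42)

Invalid: residual \frac{3 \left(4 k^{5} + 31 k^{4} - 28 k^{3} - 141 k^{2} - 146 k - 61\right)}{k^{2} + 13 k + 42} ≠ 0.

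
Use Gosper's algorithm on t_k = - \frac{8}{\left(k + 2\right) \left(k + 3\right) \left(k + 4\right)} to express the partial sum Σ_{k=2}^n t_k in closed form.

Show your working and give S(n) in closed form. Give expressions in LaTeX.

t_(k+1)/t_k = (k + 2)/(k + 5).
A = k + 2, B = k + 5, C = 1.
Solve (k + 2)·f(k+1) − (k + 4)·f(k) = 1.
Bound: deg f ≤ 2.
Coefficient equations give f(k) = k*(k + 5)/12.
Certificate R = B(k−1)f/C = k*(k + 4)*(k + 5)/12 gives s_k = 2*k*(-k - 5)/(3*(k + 2)*(k + 3)).
s_(k+1) − s_k = -8/(k**3 + 9*k**2 + 26*k + 24) = t_k.
Evaluate: s_(n+1) = 2*(-n**2 - 7*n - 6)/(3*(n**2 + 7*n + 12)); subtract s_(2) = -7/15 ⇒ S(n) = (-n**2 - 7*n + 8)/(5*(n**2 + 7*n + 12)).

S(n) = \frac{- n^{2} - 7 n + 8}{5 \left(n^{2} + 7 n + 12\right)}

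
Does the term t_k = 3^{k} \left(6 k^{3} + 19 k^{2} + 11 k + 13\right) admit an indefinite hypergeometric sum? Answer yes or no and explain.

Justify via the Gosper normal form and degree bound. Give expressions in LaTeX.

Yes. s_k = 3^{k} \left(3 k^{3} - 4 k^{2} + 4 k + 2\right).

t_(k+1)/t_k = 3*(6*k**3 + 37*k**2 + 67*k + 49)/(6*k**3 + 19*k**2 + 11*k + 13).
So A=3 and B=1, with C=k**3 + 19*k**2/6 + 11*k/6 + 13/6.
Set up (3)·f(k+1) − (1)·f(k) − (k**3 + 19*k**2/6 + 11*k/6 + 13/6) = 0.
From deg A=0, deg B=0, deg C=3: d=3.
Solve for f: f(k) = (3*k**3 - 4*k**2 + 4*k + 2)/6 (degree 3 ≤ 3).
Then R = B(k−1)f/C = (3*k**3 - 4*k**2 + 4*k + 2)/(6*k**3 + 19*k**2 + 11*k + 13), so s_k = R(k)·t_k = 3**k*(3*k**3 - 4*k**2 + 4*k + 2).
Check: Δs_k = 3**k*(6*k**3 + 19*k**2 + 11*k + 13). ✓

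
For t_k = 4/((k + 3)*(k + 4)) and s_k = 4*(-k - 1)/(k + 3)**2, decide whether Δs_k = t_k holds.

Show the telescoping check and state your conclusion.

Invalid: residual 8*(-2*k - 7)/(k**4 + 14*k**3 + 73*k**2 + 168*k + 144) ≠ 0.

s_(k+1) = 4*(-k - 2)/(k + 4)**2
s_(k+1) − s_k = 4*(k**2 + 3*k - 2)/(k**4 + 14*k**3 + 73*k**2 + 168*k + 144)
(s_(k+1) − s_k) − t_k = 8*(-2*k - 7)/(k**4 + 14*k**3 + 73*k**2 + 168*k + 144)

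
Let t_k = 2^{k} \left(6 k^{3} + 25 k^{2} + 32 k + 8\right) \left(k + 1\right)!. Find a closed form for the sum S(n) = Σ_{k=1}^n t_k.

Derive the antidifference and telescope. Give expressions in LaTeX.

The ratio is 2*(6*k**4 + 55*k**3 + 186*k**2 + 271*k + 142)/(6*k**3 + 25*k**2 + 32*k + 8).
A = 2*k + 4, B = 1, C = k**3 + 25*k**2/6 + 16*k/3 + 4/3.
Solve (2*k + 4)·f(k+1) − (1)·f(k) = k**3 + 25*k**2/6 + 16*k/3 + 4/3.
d = 2 from the (1,0,3) case.
Solving with deg f ≤ 2: f(k) = (3*k**2 + 2*k - 4)/6.
Then R = B(k−1)f/C = (3*k**2 + 2*k - 4)/(6*k**3 + 25*k**2 + 32*k + 8), so s_k = R(k)·t_k = 2**k*(3*k**2 + 2*k - 4)*factorial(k + 1).
Verify: 2**k*(6*k**3 + 25*k**2 + 32*k + 8)*factorial(k + 1) matches t_k.
s_(n+1) = 2**(n + 1)*(3*n**2 + 8*n + 1)*factorial(n + 2) and s_(1) = 4, so S(n) = 6*2**n*n**4*factorial(n) + 34*2**n*n**3*factorial(n) + 62*2**n*n**2*factorial(n) + 38*2**n*n*factorial(n) + 4*2**n*factorial(n) - 4.

S(n) = 6 \cdot 2^{n} n^{4} n! + 34 \cdot 2^{n} n^{3} n! + 62 \cdot 2^{n} n^{2} n! + 38 \cdot 2^{n} n n! + 4 \cdot 2^{n} n! - 4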